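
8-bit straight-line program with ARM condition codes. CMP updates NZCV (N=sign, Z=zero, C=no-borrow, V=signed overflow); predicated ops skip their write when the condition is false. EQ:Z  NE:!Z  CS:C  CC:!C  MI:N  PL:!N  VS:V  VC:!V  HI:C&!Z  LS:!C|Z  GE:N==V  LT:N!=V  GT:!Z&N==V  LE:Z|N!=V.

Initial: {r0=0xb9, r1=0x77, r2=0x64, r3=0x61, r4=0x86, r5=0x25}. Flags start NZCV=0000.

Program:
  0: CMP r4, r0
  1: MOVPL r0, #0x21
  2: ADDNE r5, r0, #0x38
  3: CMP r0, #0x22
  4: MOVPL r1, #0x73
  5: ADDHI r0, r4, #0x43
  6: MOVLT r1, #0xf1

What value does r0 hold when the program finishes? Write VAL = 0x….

VAL = 0xc9

0: ✓ CMP  NZCV=1000
1: · MOVPL
2: ✓ ADDNE  r5←0xf1
3: ✓ CMP  NZCV=1010
4: · MOVPL
5: ✓ ADDHI  r0←0xc9
6: ✓ MOVLT  r1←0xf1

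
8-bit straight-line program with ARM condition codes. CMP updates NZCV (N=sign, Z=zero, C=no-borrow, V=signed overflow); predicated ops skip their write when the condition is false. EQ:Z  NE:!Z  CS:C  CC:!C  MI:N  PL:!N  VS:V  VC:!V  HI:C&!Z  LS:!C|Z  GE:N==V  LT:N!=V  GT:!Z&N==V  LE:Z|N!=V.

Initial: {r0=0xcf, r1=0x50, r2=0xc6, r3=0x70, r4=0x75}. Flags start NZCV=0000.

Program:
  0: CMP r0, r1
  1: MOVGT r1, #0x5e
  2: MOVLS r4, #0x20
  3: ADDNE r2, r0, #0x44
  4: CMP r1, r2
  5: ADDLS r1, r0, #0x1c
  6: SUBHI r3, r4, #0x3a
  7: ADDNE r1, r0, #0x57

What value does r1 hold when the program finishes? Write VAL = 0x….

[0] flags=0011 → (cmp)
[1] flags=0011 GT?F → skip
[2] flags=0011 LS?F → skip
[3] flags=0011 NE?T → r2=0x13
[4] flags=0010 → (cmp)
[5] flags=0010 LS?F → skip
[6] flags=0010 HI?T → r3=0x3b
[7] flags=0010 NE?T → r1=0x26

VAL = 0x26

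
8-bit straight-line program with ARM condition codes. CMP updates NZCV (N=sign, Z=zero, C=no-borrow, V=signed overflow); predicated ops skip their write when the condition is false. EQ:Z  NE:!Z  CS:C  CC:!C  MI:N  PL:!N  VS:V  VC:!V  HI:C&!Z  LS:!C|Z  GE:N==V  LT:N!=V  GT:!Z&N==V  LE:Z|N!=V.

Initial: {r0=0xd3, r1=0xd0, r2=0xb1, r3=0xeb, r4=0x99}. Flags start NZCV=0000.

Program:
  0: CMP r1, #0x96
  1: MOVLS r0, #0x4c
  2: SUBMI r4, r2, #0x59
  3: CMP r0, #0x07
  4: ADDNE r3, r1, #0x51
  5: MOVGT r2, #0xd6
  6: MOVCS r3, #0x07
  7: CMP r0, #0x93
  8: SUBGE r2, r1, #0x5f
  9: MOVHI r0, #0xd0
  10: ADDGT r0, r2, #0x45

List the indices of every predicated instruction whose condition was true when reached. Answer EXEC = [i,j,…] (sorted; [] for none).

EXEC = [4,6,8,9,10]

[0] flags=0010 → (cmp)
[1] flags=0010 LS?F → skip
[2] flags=0010 MI?F → skip
[3] flags=1010 → (cmp)
[4] flags=1010 NE?T → r3=0x21
[5] flags=1010 GT?F → skip
[6] flags=1010 CS?T → r3=0x07
[7] flags=0010 → (cmp)
[8] flags=0010 GE?T → r2=0x71
[9] flags=0010 HI?T → r0=0xd0
[10] flags=0010 GT?T → r0=0xb6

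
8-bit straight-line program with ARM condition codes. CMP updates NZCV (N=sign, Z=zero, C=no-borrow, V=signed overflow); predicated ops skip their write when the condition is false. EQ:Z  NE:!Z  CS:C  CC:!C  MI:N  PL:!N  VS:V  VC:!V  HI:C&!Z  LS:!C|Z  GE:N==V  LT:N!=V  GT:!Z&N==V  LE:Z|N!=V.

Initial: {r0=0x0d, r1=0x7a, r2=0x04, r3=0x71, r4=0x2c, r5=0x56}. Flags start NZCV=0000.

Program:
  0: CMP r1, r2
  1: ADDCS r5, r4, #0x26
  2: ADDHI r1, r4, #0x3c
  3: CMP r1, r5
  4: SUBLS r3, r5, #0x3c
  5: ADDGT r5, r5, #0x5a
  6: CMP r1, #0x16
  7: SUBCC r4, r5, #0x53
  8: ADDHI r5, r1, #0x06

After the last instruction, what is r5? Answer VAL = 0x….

0: ✓ CMP  NZCV=0010
1: ✓ ADDCS  r5←0x52
2: ✓ ADDHI  r1←0x68
3: ✓ CMP  NZCV=0010
4: · SUBLS
5: ✓ ADDGT  r5←0xac
6: ✓ CMP  NZCV=0010
7: · SUBCC
8: ✓ ADDHI  r5←0x6e

VAL = 0x6e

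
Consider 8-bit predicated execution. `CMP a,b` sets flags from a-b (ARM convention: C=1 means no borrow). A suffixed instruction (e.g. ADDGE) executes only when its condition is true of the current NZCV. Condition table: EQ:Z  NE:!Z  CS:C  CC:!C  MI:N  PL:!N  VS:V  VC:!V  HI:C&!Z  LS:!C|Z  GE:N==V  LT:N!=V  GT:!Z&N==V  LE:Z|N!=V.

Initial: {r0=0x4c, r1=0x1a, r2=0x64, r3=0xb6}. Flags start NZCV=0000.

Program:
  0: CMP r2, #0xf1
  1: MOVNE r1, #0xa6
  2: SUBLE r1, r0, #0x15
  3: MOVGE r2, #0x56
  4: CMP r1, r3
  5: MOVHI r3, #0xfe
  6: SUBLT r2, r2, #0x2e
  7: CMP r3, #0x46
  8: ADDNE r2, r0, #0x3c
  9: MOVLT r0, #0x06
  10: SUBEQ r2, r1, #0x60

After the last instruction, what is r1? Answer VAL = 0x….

VAL = 0xa6

[0] flags=0000 → (cmp)
[1] flags=0000 NE?T → r1=0xa6
[2] flags=0000 LE?F → skip
[3] flags=0000 GE?T → r2=0x56
[4] flags=1000 → (cmp)
[5] flags=1000 HI?F → skip
[6] flags=1000 LT?T → r2=0x28
[7] flags=0011 → (cmp)
[8] flags=0011 NE?T → r2=0x88
[9] flags=0011 LT?T → r0=0x06
[10] flags=0011 EQ?F → skip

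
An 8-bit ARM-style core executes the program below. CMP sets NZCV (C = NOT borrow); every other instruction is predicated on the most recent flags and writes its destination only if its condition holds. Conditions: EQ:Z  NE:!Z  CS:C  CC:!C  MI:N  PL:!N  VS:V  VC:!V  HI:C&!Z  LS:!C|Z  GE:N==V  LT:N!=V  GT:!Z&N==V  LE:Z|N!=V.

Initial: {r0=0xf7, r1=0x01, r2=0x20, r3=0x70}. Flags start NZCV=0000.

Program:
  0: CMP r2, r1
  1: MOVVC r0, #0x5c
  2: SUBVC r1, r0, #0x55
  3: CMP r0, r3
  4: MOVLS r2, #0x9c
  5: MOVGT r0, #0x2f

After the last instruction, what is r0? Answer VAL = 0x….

[0] flags=0010 → (cmp)
[1] flags=0010 VC?T → r0=0x5c
[2] flags=0010 VC?T → r1=0x07
[3] flags=1000 → (cmp)
[4] flags=1000 LS?T → r2=0x9c
[5] flags=1000 GT?F → skip

VAL = 0x5c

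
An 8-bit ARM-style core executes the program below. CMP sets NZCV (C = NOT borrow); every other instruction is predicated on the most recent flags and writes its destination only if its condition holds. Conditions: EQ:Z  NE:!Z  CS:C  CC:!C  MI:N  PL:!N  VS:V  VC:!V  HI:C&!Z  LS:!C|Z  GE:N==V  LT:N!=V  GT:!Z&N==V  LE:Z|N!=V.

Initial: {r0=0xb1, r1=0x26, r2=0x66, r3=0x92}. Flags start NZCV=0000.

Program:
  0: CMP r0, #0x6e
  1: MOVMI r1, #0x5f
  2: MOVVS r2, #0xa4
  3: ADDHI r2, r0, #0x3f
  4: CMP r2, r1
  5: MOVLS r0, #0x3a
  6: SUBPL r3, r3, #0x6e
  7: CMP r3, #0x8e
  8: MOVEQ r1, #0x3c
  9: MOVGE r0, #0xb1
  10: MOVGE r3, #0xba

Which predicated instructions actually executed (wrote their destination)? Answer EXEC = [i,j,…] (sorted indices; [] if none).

EXEC = [2,3,9,10]

0: ✓ CMP  NZCV=0011
1: · MOVMI
2: ✓ MOVVS  r2←0xa4
3: ✓ ADDHI  r2←0xf0
4: ✓ CMP  NZCV=1010
5: · MOVLS
6: · SUBPL
7: ✓ CMP  NZCV=0010
8: · MOVEQ
9: ✓ MOVGE  r0←0xb1
10: ✓ MOVGE  r3←0xba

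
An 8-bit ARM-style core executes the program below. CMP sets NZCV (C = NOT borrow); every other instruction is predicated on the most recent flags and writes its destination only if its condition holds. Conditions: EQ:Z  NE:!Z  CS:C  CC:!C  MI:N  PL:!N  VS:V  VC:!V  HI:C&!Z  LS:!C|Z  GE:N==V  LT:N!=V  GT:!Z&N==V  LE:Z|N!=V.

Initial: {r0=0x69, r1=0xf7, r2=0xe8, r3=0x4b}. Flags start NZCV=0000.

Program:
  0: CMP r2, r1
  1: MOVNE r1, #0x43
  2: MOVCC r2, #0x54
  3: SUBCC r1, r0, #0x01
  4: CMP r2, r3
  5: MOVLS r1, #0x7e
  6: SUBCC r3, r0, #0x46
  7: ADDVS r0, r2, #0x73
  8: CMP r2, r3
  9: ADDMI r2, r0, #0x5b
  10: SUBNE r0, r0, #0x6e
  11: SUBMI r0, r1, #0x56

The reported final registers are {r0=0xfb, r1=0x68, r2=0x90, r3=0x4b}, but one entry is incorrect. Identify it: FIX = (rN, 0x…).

0: ✓ CMP  NZCV=1000
1: ✓ MOVNE  r1←0x43
2: ✓ MOVCC  r2←0x54
3: ✓ SUBCC  r1←0x68
4: ✓ CMP  NZCV=0010
5: · MOVLS
6: · SUBCC
7: · ADDVS
8: ✓ CMP  NZCV=0010
9: · ADDMI
10: ✓ SUBNE  r0←0xfb
11: · SUBMI

FIX = (r2, 0x54)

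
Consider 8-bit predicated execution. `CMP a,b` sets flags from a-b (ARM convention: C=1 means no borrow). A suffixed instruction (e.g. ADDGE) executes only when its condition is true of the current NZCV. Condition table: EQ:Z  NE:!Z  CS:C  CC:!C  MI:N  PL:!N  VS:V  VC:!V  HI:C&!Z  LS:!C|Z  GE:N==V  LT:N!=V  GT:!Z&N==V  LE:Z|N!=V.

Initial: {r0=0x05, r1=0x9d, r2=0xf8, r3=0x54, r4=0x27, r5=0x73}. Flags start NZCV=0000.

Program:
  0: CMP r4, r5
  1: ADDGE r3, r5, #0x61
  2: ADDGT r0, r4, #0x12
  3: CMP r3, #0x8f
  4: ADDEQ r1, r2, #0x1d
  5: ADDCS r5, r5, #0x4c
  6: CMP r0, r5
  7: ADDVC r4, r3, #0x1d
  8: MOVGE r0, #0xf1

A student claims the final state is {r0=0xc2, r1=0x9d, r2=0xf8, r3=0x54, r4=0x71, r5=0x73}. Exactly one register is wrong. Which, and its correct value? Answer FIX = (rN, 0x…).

FIX = (r0, 0x05)

[0] flags=1000 → (cmp)
[1] flags=1000 GE?F → skip
[2] flags=1000 GT?F → skip
[3] flags=1001 → (cmp)
[4] flags=1001 EQ?F → skip
[5] flags=1001 CS?F → skip
[6] flags=1000 → (cmp)
[7] flags=1000 VC?T → r4=0x71
[8] flags=1000 GE?F → skip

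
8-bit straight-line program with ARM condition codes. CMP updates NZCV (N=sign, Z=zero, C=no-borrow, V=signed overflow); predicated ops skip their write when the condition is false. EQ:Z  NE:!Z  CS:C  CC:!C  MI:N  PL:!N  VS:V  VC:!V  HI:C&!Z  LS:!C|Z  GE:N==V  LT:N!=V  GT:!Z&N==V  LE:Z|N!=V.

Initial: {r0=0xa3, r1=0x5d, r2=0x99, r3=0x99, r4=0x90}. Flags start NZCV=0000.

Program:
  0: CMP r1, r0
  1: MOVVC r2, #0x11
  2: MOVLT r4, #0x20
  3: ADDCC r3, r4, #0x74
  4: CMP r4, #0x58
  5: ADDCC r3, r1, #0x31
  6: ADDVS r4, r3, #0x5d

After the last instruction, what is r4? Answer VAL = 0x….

VAL = 0x61

[0] flags=1001 → (cmp)
[1] flags=1001 VC?F → skip
[2] flags=1001 LT?F → skip
[3] flags=1001 CC?T → r3=0x04
[4] flags=0011 → (cmp)
[5] flags=0011 CC?F → skip
[6] flags=0011 VS?T → r4=0x61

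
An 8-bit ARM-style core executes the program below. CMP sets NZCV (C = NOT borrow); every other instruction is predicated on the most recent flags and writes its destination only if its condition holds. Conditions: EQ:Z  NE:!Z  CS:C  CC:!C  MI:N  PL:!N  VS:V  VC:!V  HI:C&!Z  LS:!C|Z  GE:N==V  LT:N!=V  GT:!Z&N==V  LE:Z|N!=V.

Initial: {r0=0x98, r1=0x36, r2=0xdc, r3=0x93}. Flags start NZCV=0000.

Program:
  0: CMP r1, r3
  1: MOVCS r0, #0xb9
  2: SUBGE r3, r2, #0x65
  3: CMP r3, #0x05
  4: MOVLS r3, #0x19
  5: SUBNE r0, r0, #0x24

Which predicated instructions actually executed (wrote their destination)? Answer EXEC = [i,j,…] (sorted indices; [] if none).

EXEC = [2,5]

[0] flags=1001 → (cmp)
[1] flags=1001 CS?F → skip
[2] flags=1001 GE?T → r3=0x77
[3] flags=0010 → (cmp)
[4] flags=0010 LS?F → skip
[5] flags=0010 NE?T → r0=0x74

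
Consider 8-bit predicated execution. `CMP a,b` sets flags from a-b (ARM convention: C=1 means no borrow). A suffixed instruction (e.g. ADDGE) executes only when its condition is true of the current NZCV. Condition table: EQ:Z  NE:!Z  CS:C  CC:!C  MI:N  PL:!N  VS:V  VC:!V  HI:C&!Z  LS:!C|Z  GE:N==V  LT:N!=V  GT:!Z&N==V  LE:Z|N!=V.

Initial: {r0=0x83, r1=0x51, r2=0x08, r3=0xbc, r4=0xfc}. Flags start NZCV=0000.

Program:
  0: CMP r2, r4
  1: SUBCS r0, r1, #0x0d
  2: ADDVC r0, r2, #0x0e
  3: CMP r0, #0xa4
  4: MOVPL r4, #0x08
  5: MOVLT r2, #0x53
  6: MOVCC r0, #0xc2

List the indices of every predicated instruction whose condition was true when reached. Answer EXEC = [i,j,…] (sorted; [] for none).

EXEC = [2,4,6]

0: ✓ CMP  NZCV=0000
1: · SUBCS
2: ✓ ADDVC  r0←0x16
3: ✓ CMP  NZCV=0000
4: ✓ MOVPL  r4←0x08
5: · MOVLT
6: ✓ MOVCC  r0←0xc2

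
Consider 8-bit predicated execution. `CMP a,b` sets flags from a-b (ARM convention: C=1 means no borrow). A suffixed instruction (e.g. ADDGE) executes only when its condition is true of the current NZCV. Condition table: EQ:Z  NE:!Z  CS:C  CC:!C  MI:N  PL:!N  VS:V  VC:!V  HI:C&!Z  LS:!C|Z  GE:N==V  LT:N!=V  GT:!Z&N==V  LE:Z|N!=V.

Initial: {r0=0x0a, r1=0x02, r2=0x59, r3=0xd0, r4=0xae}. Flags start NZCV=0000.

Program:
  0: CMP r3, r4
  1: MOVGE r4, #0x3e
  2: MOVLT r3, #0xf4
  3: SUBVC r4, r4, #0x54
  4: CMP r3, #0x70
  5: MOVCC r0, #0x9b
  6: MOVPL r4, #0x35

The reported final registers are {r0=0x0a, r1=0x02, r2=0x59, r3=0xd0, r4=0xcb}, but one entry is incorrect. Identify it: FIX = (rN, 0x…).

FIX = (r4, 0x35)

0: ✓ CMP  NZCV=0010
1: ✓ MOVGE  r4←0x3e
2: · MOVLT
3: ✓ SUBVC  r4←0xea
4: ✓ CMP  NZCV=0011
5: · MOVCC
6: ✓ MOVPL  r4←0x35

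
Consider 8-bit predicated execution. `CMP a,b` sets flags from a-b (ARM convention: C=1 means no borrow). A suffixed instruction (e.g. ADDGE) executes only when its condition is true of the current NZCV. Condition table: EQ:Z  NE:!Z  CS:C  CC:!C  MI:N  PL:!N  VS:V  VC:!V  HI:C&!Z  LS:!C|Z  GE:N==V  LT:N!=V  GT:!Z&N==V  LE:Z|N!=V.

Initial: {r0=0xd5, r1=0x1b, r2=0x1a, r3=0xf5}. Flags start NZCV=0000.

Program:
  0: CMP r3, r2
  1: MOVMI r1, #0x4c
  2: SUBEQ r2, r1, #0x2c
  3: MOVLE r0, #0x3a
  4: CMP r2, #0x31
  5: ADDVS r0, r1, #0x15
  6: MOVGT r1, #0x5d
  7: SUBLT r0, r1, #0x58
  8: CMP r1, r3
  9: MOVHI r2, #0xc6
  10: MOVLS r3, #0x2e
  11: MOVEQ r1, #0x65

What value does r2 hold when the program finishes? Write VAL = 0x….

VAL = 0x1a

0: ✓ CMP  NZCV=1010
1: ✓ MOVMI  r1←0x4c
2: · SUBEQ
3: ✓ MOVLE  r0←0x3a
4: ✓ CMP  NZCV=1000
5: · ADDVS
6: · MOVGT
7: ✓ SUBLT  r0←0xf4
8: ✓ CMP  NZCV=0000
9: · MOVHI
10: ✓ MOVLS  r3←0x2e
11: · MOVEQ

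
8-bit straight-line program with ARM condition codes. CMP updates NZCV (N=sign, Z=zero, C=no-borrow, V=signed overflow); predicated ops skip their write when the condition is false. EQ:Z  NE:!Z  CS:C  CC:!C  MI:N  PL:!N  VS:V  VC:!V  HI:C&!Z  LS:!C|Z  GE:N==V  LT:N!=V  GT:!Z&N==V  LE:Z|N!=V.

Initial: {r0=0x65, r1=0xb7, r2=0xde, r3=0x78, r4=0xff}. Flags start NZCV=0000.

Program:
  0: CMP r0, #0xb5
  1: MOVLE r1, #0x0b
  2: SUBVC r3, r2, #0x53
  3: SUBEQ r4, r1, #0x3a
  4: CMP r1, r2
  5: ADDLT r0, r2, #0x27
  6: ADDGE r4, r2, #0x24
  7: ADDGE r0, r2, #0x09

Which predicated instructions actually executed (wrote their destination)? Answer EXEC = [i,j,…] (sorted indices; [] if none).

[0] flags=1001 → (cmp)
[1] flags=1001 LE?F → skip
[2] flags=1001 VC?F → skip
[3] flags=1001 EQ?F → skip
[4] flags=1000 → (cmp)
[5] flags=1000 LT?T → r0=0x05
[6] flags=1000 GE?F → skip
[7] flags=1000 GE?F → skip

EXEC = [5]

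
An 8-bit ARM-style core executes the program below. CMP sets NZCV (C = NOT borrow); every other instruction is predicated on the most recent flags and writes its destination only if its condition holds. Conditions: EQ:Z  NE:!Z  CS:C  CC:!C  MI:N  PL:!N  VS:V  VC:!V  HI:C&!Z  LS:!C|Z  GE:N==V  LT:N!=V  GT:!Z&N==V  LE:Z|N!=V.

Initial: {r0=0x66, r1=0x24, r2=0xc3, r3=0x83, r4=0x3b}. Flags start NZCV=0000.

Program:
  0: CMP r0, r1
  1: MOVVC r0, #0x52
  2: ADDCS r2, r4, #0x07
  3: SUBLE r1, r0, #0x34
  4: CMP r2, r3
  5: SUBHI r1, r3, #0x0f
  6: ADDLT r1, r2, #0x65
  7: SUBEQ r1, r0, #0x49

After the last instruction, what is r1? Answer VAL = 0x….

VAL = 0x24

[0] flags=0010 → (cmp)
[1] flags=0010 VC?T → r0=0x52
[2] flags=0010 CS?T → r2=0x42
[3] flags=0010 LE?F → skip
[4] flags=1001 → (cmp)
[5] flags=1001 HI?F → skip
[6] flags=1001 LT?F → skip
[7] flags=1001 EQ?F → skip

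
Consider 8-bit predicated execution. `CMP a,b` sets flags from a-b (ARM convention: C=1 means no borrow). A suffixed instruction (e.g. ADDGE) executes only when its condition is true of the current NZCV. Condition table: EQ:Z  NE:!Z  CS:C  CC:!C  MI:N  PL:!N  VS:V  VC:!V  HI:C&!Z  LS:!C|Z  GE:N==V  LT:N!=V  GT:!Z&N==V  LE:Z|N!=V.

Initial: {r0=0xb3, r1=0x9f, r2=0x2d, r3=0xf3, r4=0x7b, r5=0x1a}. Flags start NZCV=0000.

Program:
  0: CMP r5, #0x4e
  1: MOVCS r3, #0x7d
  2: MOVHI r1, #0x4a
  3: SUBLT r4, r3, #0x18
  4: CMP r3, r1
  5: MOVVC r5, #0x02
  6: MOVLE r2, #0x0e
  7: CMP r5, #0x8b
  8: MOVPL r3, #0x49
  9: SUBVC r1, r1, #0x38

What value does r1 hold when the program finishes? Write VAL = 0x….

VAL = 0x67

[0] flags=1000 → (cmp)
[1] flags=1000 CS?F → skip
[2] flags=1000 HI?F → skip
[3] flags=1000 LT?T → r4=0xdb
[4] flags=0010 → (cmp)
[5] flags=0010 VC?T → r5=0x02
[6] flags=0010 LE?F → skip
[7] flags=0000 → (cmp)
[8] flags=0000 PL?T → r3=0x49
[9] flags=0000 VC?T → r1=0x67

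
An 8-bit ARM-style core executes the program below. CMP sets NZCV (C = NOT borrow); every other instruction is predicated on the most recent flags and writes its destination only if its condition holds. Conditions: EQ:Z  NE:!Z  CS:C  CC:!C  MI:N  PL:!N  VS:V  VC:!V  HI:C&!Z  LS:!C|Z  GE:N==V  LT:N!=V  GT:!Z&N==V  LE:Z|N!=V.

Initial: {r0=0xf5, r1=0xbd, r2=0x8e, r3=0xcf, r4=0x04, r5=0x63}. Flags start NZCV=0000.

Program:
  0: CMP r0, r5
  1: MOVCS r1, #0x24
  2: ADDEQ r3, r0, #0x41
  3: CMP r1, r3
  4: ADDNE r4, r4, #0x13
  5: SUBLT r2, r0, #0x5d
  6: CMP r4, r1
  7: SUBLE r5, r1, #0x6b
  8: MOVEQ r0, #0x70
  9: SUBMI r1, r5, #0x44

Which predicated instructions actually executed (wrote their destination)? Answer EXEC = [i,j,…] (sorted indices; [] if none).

0: ✓ CMP  NZCV=1010
1: ✓ MOVCS  r1←0x24
2: · ADDEQ
3: ✓ CMP  NZCV=0000
4: ✓ ADDNE  r4←0x17
5: · SUBLT
6: ✓ CMP  NZCV=1000
7: ✓ SUBLE  r5←0xb9
8: · MOVEQ
9: ✓ SUBMI  r1←0x75

EXEC = [1,4,7,9]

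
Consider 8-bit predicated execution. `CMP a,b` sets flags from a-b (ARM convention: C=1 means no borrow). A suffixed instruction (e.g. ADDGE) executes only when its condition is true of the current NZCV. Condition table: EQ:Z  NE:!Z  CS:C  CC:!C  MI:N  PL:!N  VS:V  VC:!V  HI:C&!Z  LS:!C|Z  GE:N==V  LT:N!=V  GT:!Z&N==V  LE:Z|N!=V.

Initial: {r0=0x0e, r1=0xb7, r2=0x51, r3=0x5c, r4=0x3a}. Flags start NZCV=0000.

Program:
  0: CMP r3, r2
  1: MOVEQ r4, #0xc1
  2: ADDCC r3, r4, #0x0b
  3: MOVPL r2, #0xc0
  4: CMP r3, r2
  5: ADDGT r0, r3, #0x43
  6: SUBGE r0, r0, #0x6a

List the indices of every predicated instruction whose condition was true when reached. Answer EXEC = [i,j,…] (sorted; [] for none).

0: ✓ CMP  NZCV=0010
1: · MOVEQ
2: · ADDCC
3: ✓ MOVPL  r2←0xc0
4: ✓ CMP  NZCV=1001
5: ✓ ADDGT  r0←0x9f
6: ✓ SUBGE  r0←0x35

EXEC = [3,5,6]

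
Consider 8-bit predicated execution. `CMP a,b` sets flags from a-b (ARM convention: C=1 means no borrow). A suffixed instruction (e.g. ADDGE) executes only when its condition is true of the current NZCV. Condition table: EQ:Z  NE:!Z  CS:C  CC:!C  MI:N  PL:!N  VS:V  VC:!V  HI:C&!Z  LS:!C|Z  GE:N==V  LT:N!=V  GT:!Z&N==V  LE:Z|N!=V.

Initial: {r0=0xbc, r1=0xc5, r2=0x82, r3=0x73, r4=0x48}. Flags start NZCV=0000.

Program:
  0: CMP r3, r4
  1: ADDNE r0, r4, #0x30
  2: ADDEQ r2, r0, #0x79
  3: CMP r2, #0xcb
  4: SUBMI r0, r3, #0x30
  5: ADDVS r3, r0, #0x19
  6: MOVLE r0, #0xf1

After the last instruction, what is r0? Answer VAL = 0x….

VAL = 0xf1

[0] flags=0010 → (cmp)
[1] flags=0010 NE?T → r0=0x78
[2] flags=0010 EQ?F → skip
[3] flags=1000 → (cmp)
[4] flags=1000 MI?T → r0=0x43
[5] flags=1000 VS?F → skip
[6] flags=1000 LE?T → r0=0xf1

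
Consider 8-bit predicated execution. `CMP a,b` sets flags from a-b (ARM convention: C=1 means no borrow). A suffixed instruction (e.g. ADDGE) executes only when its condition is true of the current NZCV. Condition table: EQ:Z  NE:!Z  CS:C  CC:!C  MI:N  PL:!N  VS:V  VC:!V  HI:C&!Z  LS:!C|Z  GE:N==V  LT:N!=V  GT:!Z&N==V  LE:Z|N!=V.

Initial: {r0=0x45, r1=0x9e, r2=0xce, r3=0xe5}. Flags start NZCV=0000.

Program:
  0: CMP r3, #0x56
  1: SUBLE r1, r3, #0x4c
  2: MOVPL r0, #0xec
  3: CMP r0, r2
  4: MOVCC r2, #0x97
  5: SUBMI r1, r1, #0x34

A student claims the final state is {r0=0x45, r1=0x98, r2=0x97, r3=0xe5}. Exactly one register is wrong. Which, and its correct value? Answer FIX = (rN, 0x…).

[0] flags=1010 → (cmp)
[1] flags=1010 LE?T → r1=0x99
[2] flags=1010 PL?F → skip
[3] flags=0000 → (cmp)
[4] flags=0000 CC?T → r2=0x97
[5] flags=0000 MI?F → skip

FIX = (r1, 0x99)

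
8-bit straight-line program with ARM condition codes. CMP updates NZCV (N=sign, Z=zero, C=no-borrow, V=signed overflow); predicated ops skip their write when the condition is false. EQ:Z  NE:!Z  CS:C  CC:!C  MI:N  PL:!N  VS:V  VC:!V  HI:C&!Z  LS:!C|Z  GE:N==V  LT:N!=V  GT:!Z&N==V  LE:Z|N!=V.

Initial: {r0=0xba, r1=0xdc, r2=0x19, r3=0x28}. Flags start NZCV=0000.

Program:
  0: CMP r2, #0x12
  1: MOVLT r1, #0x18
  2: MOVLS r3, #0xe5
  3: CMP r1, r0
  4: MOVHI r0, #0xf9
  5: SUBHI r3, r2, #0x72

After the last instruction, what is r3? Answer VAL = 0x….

[0] flags=0010 → (cmp)
[1] flags=0010 LT?F → skip
[2] flags=0010 LS?F → skip
[3] flags=0010 → (cmp)
[4] flags=0010 HI?T → r0=0xf9
[5] flags=0010 HI?T → r3=0xa7

VAL = 0xa7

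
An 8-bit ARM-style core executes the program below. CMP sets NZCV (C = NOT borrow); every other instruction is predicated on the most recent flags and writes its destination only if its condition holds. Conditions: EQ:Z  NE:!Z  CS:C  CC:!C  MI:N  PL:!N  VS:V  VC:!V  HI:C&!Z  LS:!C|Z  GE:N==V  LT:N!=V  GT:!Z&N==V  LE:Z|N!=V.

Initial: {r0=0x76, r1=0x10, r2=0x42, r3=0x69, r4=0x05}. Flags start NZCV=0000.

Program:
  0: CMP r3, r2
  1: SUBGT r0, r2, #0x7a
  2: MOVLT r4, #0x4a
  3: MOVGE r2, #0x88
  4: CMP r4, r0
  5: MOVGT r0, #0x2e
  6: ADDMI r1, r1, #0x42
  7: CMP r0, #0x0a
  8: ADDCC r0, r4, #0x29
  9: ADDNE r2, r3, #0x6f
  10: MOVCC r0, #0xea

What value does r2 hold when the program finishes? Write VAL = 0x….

[0] flags=0010 → (cmp)
[1] flags=0010 GT?T → r0=0xc8
[2] flags=0010 LT?F → skip
[3] flags=0010 GE?T → r2=0x88
[4] flags=0000 → (cmp)
[5] flags=0000 GT?T → r0=0x2e
[6] flags=0000 MI?F → skip
[7] flags=0010 → (cmp)
[8] flags=0010 CC?F → skip
[9] flags=0010 NE?T → r2=0xd8
[10] flags=0010 CC?F → skip

VAL = 0xd8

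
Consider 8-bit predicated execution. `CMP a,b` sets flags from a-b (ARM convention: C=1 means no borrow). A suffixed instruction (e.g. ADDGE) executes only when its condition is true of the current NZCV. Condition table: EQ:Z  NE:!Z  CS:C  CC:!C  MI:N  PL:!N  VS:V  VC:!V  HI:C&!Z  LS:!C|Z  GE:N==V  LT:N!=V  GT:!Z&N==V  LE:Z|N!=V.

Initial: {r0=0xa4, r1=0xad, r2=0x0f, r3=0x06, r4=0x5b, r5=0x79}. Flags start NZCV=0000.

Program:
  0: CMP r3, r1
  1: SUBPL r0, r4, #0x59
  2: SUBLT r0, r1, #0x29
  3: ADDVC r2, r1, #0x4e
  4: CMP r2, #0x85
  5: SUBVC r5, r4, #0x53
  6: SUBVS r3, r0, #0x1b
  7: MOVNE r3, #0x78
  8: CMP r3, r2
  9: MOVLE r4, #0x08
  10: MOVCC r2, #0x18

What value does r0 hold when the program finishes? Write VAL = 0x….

[0] flags=0000 → (cmp)
[1] flags=0000 PL?T → r0=0x02
[2] flags=0000 LT?F → skip
[3] flags=0000 VC?T → r2=0xfb
[4] flags=0010 → (cmp)
[5] flags=0010 VC?T → r5=0x08
[6] flags=0010 VS?F → skip
[7] flags=0010 NE?T → r3=0x78
[8] flags=0000 → (cmp)
[9] flags=0000 LE?F → skip
[10] flags=0000 CC?T → r2=0x18

VAL = 0x02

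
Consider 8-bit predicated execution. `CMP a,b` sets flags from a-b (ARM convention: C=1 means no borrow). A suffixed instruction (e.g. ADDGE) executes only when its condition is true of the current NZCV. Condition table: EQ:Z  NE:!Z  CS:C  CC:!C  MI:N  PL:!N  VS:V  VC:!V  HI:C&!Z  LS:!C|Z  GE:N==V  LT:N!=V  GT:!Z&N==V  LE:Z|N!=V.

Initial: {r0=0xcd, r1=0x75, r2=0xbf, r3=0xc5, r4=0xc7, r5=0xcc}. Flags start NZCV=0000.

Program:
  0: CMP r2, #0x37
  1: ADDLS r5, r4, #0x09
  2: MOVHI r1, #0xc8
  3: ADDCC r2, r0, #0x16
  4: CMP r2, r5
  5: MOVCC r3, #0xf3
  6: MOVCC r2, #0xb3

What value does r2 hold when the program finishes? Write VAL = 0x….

VAL = 0xb3

[0] flags=1010 → (cmp)
[1] flags=1010 LS?F → skip
[2] flags=1010 HI?T → r1=0xc8
[3] flags=1010 CC?F → skip
[4] flags=1000 → (cmp)
[5] flags=1000 CC?T → r3=0xf3
[6] flags=1000 CC?T → r2=0xb3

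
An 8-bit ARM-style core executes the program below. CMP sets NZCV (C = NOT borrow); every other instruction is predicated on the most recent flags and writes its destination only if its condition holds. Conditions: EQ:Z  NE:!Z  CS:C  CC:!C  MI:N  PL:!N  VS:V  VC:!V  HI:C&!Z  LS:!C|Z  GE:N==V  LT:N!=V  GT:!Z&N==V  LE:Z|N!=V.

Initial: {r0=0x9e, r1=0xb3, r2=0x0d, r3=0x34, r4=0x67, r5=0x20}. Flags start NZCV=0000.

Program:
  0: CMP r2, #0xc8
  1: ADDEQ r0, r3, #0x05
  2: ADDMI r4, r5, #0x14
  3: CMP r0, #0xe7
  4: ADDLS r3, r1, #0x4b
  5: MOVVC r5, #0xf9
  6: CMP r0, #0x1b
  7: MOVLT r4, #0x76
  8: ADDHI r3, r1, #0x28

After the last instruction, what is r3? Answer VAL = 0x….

0: ✓ CMP  NZCV=0000
1: · ADDEQ
2: · ADDMI
3: ✓ CMP  NZCV=1000
4: ✓ ADDLS  r3←0xfe
5: ✓ MOVVC  r5←0xf9
6: ✓ CMP  NZCV=1010
7: ✓ MOVLT  r4←0x76
8: ✓ ADDHI  r3←0xdb

VAL = 0xdb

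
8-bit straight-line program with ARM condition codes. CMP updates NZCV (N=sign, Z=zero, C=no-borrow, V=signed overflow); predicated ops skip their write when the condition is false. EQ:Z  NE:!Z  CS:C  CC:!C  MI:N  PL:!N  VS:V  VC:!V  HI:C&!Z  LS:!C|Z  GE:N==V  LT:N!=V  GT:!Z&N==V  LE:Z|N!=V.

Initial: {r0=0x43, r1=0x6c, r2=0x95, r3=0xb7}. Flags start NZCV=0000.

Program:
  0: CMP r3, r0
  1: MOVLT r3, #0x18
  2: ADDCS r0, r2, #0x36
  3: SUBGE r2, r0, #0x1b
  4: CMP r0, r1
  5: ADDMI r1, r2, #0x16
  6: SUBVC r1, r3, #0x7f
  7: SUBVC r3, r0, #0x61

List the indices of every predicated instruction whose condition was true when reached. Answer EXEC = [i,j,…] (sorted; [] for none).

[0] flags=0011 → (cmp)
[1] flags=0011 LT?T → r3=0x18
[2] flags=0011 CS?T → r0=0xcb
[3] flags=0011 GE?F → skip
[4] flags=0011 → (cmp)
[5] flags=0011 MI?F → skip
[6] flags=0011 VC?F → skip
[7] flags=0011 VC?F → skip

EXEC = [1,2]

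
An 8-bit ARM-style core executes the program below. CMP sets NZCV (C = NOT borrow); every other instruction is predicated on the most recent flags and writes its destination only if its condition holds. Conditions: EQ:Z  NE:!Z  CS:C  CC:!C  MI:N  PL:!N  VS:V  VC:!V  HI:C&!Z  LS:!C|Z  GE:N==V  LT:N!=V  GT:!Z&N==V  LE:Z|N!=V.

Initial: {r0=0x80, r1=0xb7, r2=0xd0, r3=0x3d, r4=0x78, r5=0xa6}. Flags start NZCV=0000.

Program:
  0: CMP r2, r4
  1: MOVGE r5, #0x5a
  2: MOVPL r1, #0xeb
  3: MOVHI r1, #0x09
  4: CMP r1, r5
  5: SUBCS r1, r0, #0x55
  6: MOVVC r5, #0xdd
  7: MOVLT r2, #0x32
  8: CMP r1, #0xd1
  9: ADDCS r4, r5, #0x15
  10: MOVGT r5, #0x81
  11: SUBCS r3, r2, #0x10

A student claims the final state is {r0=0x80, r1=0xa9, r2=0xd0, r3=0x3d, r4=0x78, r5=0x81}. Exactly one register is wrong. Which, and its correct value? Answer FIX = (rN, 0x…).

[0] flags=0011 → (cmp)
[1] flags=0011 GE?F → skip
[2] flags=0011 PL?T → r1=0xeb
[3] flags=0011 HI?T → r1=0x09
[4] flags=0000 → (cmp)
[5] flags=0000 CS?F → skip
[6] flags=0000 VC?T → r5=0xdd
[7] flags=0000 LT?F → skip
[8] flags=0000 → (cmp)
[9] flags=0000 CS?F → skip
[10] flags=0000 GT?T → r5=0x81
[11] flags=0000 CS?F → skip

FIX = (r1, 0x09)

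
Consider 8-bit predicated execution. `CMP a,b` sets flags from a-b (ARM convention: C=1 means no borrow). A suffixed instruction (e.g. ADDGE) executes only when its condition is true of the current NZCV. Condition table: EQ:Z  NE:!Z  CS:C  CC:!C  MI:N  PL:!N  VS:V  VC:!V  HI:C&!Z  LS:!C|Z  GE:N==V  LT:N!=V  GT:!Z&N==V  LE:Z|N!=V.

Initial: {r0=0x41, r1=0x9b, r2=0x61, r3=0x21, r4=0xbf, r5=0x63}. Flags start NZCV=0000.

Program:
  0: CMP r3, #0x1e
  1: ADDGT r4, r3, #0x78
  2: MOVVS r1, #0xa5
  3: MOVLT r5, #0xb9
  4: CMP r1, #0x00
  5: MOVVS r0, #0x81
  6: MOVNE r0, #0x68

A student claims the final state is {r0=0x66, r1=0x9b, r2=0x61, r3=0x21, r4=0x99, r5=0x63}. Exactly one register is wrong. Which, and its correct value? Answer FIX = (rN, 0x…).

[0] flags=0010 → (cmp)
[1] flags=0010 GT?T → r4=0x99
[2] flags=0010 VS?F → skip
[3] flags=0010 LT?F → skip
[4] flags=1010 → (cmp)
[5] flags=1010 VS?F → skip
[6] flags=1010 NE?T → r0=0x68

FIX = (r0, 0x68)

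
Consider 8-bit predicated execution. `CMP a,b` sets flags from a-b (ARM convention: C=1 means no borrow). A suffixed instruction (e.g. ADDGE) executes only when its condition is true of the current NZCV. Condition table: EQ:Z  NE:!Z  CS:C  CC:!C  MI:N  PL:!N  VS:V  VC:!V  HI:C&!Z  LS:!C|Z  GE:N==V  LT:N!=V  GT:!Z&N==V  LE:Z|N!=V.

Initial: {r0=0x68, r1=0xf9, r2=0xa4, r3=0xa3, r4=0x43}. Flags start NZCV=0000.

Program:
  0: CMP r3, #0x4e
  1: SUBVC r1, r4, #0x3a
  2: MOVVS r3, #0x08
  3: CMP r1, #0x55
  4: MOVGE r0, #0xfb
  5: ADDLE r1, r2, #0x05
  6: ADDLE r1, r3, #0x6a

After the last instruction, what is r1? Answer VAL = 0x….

VAL = 0x72

[0] flags=0011 → (cmp)
[1] flags=0011 VC?F → skip
[2] flags=0011 VS?T → r3=0x08
[3] flags=1010 → (cmp)
[4] flags=1010 GE?F → skip
[5] flags=1010 LE?T → r1=0xa9
[6] flags=1010 LE?T → r1=0x72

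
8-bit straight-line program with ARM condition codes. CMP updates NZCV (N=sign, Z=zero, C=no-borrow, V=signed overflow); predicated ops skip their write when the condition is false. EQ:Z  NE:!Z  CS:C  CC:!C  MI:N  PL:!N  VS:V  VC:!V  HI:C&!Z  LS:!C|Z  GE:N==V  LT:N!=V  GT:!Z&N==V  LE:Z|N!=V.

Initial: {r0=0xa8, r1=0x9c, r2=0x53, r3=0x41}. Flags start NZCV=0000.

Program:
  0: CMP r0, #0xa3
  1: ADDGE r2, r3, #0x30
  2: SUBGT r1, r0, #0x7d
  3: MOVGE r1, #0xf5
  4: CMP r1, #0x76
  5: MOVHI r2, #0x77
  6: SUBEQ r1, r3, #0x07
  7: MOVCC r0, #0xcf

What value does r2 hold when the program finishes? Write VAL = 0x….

[0] flags=0010 → (cmp)
[1] flags=0010 GE?T → r2=0x71
[2] flags=0010 GT?T → r1=0x2b
[3] flags=0010 GE?T → r1=0xf5
[4] flags=0011 → (cmp)
[5] flags=0011 HI?T → r2=0x77
[6] flags=0011 EQ?F → skip
[7] flags=0011 CC?F → skip

VAL = 0x77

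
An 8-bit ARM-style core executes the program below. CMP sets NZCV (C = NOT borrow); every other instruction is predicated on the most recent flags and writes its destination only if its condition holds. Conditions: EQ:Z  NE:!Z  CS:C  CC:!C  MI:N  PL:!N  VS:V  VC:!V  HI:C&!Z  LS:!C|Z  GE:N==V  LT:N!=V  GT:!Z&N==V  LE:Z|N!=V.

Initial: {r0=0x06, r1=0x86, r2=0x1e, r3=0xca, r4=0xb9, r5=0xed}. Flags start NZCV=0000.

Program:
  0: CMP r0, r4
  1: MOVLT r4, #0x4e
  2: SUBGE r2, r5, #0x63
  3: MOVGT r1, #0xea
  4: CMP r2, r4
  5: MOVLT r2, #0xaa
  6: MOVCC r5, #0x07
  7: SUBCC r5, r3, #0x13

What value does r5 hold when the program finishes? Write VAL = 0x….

VAL = 0xb7

0: ✓ CMP  NZCV=0000
1: · MOVLT
2: ✓ SUBGE  r2←0x8a
3: ✓ MOVGT  r1←0xea
4: ✓ CMP  NZCV=1000
5: ✓ MOVLT  r2←0xaa
6: ✓ MOVCC  r5←0x07
7: ✓ SUBCC  r5←0xb7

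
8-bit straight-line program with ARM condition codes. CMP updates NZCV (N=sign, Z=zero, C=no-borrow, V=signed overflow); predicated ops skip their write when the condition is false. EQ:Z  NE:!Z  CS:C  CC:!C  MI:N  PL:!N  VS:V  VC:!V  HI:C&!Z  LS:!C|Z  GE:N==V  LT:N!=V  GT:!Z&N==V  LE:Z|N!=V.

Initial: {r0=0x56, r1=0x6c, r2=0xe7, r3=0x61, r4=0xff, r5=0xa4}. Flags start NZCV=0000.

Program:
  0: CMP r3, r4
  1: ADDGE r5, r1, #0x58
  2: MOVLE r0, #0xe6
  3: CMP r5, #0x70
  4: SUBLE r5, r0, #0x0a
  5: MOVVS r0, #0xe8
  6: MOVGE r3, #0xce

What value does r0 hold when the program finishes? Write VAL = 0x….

VAL = 0xe8

0: ✓ CMP  NZCV=0000
1: ✓ ADDGE  r5←0xc4
2: · MOVLE
3: ✓ CMP  NZCV=0011
4: ✓ SUBLE  r5←0x4c
5: ✓ MOVVS  r0←0xe8
6: · MOVGE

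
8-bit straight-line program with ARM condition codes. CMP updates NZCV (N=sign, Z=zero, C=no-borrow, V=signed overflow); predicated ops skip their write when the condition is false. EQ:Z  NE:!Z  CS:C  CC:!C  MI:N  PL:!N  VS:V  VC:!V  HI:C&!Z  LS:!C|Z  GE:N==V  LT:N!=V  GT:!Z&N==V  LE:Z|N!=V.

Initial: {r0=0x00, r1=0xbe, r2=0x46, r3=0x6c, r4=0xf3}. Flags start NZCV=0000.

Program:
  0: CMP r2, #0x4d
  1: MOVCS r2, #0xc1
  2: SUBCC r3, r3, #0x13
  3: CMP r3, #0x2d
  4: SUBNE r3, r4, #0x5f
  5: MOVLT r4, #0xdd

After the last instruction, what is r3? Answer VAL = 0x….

VAL = 0x94

[0] flags=1000 → (cmp)
[1] flags=1000 CS?F → skip
[2] flags=1000 CC?T → r3=0x59
[3] flags=0010 → (cmp)
[4] flags=0010 NE?T → r3=0x94
[5] flags=0010 LT?F → skip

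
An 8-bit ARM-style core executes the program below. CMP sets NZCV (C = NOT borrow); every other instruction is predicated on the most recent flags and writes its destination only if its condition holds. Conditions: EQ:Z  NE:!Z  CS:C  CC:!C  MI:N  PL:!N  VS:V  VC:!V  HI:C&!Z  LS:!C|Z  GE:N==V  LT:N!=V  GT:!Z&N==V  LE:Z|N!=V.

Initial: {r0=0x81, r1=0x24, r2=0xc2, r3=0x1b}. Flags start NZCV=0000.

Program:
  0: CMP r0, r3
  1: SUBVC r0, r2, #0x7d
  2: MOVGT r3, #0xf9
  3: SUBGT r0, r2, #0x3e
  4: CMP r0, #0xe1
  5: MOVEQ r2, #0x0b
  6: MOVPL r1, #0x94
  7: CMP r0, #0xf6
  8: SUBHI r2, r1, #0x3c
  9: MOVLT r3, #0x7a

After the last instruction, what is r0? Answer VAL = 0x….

VAL = 0x81

[0] flags=0011 → (cmp)
[1] flags=0011 VC?F → skip
[2] flags=0011 GT?F → skip
[3] flags=0011 GT?F → skip
[4] flags=1000 → (cmp)
[5] flags=1000 EQ?F → skip
[6] flags=1000 PL?F → skip
[7] flags=1000 → (cmp)
[8] flags=1000 HI?F → skip
[9] flags=1000 LT?T → r3=0x7a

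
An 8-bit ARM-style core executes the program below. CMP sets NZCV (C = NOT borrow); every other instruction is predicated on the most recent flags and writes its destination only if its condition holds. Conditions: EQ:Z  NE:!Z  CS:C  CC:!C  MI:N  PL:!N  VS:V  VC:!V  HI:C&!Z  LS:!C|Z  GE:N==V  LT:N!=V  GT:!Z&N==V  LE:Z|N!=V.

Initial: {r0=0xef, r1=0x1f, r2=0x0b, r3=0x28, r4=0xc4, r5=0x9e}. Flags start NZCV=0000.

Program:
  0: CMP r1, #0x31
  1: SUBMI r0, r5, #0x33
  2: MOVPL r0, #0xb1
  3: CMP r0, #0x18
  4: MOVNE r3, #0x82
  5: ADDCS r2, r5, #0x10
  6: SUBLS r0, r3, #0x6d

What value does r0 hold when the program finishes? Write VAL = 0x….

VAL = 0x6b

0: ✓ CMP  NZCV=1000
1: ✓ SUBMI  r0←0x6b
2: · MOVPL
3: ✓ CMP  NZCV=0010
4: ✓ MOVNE  r3←0x82
5: ✓ ADDCS  r2←0xae
6: · SUBLS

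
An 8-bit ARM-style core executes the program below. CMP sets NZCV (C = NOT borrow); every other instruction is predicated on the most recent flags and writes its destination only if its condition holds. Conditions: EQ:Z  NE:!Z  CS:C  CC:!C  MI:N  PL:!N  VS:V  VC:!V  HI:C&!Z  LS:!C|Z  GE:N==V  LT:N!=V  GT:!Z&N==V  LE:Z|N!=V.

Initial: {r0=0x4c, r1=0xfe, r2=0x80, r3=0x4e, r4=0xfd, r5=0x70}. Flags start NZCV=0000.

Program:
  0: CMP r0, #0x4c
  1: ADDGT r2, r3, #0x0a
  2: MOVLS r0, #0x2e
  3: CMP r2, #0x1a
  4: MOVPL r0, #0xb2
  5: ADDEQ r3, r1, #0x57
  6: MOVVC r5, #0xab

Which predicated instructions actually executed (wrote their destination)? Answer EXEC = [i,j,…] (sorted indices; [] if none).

[0] flags=0110 → (cmp)
[1] flags=0110 GT?F → skip
[2] flags=0110 LS?T → r0=0x2e
[3] flags=0011 → (cmp)
[4] flags=0011 PL?T → r0=0xb2
[5] flags=0011 EQ?F → skip
[6] flags=0011 VC?F → skip

EXEC = [2,4]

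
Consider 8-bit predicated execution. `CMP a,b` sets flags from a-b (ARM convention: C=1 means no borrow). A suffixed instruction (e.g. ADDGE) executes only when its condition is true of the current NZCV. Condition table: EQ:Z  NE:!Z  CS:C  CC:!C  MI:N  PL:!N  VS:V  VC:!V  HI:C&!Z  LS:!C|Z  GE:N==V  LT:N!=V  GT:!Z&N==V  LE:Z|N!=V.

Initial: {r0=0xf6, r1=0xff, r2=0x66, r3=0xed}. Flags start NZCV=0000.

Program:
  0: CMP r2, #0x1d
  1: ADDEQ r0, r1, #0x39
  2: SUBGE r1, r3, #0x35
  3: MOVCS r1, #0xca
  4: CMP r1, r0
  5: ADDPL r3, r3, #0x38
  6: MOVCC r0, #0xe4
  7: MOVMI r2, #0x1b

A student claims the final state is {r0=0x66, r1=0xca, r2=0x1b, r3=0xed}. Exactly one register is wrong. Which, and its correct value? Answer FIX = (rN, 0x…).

FIX = (r0, 0xe4)

[0] flags=0010 → (cmp)
[1] flags=0010 EQ?F → skip
[2] flags=0010 GE?T → r1=0xb8
[3] flags=0010 CS?T → r1=0xca
[4] flags=1000 → (cmp)
[5] flags=1000 PL?F → skip
[6] flags=1000 CC?T → r0=0xe4
[7] flags=1000 MI?T → r2=0x1b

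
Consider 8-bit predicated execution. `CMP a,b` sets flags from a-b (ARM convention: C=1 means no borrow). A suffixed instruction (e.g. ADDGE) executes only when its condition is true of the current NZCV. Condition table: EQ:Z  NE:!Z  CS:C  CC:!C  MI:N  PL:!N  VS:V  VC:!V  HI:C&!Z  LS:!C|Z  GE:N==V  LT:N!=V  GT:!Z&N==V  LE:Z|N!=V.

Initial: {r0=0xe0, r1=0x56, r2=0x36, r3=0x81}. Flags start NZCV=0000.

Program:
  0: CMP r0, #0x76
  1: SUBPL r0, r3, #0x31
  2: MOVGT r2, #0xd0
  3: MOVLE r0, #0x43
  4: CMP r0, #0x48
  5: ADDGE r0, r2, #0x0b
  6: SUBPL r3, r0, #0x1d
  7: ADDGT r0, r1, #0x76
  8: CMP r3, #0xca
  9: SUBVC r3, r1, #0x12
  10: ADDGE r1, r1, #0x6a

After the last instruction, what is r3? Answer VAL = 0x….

VAL = 0x44

0: ✓ CMP  NZCV=0011
1: ✓ SUBPL  r0←0x50
2: · MOVGT
3: ✓ MOVLE  r0←0x43
4: ✓ CMP  NZCV=1000
5: · ADDGE
6: · SUBPL
7: · ADDGT
8: ✓ CMP  NZCV=1000
9: ✓ SUBVC  r3←0x44
10: · ADDGE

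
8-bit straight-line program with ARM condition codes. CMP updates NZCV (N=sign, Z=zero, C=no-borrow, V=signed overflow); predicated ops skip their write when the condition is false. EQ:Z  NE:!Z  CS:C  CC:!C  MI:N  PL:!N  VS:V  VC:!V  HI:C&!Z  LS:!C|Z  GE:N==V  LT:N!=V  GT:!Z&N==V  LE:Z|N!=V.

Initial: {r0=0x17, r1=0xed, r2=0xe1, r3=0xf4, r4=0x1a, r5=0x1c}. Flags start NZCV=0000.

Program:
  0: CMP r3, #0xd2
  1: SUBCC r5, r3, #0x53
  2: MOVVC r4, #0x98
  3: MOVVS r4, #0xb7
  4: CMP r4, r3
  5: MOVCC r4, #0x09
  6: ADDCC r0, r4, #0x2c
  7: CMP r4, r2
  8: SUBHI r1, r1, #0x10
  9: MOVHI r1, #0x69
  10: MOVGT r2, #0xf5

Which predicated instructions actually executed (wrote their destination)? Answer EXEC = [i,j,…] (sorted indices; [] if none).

EXEC = [2,5,6,10]

0: ✓ CMP  NZCV=0010
1: · SUBCC
2: ✓ MOVVC  r4←0x98
3: · MOVVS
4: ✓ CMP  NZCV=1000
5: ✓ MOVCC  r4←0x09
6: ✓ ADDCC  r0←0x35
7: ✓ CMP  NZCV=0000
8: · SUBHI
9: · MOVHI
10: ✓ MOVGT  r2←0xf5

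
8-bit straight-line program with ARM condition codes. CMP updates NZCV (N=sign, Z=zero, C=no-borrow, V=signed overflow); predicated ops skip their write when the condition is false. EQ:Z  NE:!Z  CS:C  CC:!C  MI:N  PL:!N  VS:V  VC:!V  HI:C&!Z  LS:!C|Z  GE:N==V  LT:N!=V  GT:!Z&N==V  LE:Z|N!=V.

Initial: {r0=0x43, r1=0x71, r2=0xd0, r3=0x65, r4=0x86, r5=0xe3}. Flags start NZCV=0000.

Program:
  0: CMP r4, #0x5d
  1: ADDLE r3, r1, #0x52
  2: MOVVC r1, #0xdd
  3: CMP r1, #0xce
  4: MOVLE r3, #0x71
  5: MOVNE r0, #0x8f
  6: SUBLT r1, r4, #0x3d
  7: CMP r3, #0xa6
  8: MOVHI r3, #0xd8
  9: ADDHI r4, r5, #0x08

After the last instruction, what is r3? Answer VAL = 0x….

0: ✓ CMP  NZCV=0011
1: ✓ ADDLE  r3←0xc3
2: · MOVVC
3: ✓ CMP  NZCV=1001
4: · MOVLE
5: ✓ MOVNE  r0←0x8f
6: · SUBLT
7: ✓ CMP  NZCV=0010
8: ✓ MOVHI  r3←0xd8
9: ✓ ADDHI  r4←0xeb

VAL = 0xd8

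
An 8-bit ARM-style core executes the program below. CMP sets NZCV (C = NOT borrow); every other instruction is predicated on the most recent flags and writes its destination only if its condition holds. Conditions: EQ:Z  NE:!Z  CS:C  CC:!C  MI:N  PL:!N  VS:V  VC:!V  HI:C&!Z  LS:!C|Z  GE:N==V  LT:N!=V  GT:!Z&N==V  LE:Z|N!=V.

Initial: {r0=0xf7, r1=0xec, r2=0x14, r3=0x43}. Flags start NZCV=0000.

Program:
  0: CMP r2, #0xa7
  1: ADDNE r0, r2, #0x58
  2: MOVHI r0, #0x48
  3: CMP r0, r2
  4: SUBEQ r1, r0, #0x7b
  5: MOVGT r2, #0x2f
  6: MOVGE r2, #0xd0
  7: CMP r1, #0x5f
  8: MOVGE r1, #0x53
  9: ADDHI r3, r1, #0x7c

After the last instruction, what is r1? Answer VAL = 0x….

0: ✓ CMP  NZCV=0000
1: ✓ ADDNE  r0←0x6c
2: · MOVHI
3: ✓ CMP  NZCV=0010
4: · SUBEQ
5: ✓ MOVGT  r2←0x2f
6: ✓ MOVGE  r2←0xd0
7: ✓ CMP  NZCV=1010
8: · MOVGE
9: ✓ ADDHI  r3←0x68

VAL = 0xec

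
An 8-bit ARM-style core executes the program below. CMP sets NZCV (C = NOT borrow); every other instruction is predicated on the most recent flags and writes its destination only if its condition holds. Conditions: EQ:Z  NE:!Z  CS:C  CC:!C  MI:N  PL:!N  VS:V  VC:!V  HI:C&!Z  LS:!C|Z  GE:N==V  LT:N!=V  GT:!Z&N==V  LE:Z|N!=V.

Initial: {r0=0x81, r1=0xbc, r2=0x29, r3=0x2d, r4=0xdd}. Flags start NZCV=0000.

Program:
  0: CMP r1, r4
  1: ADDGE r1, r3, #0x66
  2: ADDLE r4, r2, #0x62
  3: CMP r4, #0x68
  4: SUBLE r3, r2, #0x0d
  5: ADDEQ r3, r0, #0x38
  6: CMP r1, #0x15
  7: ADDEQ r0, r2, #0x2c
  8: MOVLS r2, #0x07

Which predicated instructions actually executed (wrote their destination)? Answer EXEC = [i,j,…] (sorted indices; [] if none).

0: ✓ CMP  NZCV=1000
1: · ADDGE
2: ✓ ADDLE  r4←0x8b
3: ✓ CMP  NZCV=0011
4: ✓ SUBLE  r3←0x1c
5: · ADDEQ
6: ✓ CMP  NZCV=1010
7: · ADDEQ
8: · MOVLS

EXEC = [2,4]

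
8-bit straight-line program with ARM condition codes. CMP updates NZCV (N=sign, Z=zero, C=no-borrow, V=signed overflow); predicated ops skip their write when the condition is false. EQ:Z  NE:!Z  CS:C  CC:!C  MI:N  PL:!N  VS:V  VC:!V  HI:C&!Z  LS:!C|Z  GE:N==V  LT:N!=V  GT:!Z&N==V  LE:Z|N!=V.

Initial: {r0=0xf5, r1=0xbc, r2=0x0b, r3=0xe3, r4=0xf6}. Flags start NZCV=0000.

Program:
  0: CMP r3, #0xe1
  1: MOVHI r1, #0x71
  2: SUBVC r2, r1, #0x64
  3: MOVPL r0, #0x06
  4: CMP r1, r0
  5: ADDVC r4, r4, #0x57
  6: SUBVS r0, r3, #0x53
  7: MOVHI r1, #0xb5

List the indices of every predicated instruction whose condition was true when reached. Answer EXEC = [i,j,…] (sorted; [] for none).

[0] flags=0010 → (cmp)
[1] flags=0010 HI?T → r1=0x71
[2] flags=0010 VC?T → r2=0x0d
[3] flags=0010 PL?T → r0=0x06
[4] flags=0010 → (cmp)
[5] flags=0010 VC?T → r4=0x4d
[6] flags=0010 VS?F → skip
[7] flags=0010 HI?T → r1=0xb5

EXEC = [1,2,3,5,7]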